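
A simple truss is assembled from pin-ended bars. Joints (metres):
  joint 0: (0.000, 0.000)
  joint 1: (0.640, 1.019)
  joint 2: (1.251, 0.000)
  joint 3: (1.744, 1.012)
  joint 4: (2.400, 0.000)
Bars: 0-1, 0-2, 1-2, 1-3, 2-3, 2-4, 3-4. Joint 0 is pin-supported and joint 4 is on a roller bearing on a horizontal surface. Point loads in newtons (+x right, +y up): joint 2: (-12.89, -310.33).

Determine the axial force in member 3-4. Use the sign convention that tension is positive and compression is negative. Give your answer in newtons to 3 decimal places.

N=5 nodes, M=7 members, R=3 reactions → 2N=10, M+R=10
member 0 (0-1): L=1.2033, (cx,cy)=(0.5319,0.8468)
member 1 (0-2): L=1.2510, (cx,cy)=(1.0000,0.0000)
member 2 (1-2): L=1.1881, (cx,cy)=(0.5142,-0.8576)
member 3 (1-3): L=1.1040, (cx,cy)=(1.0000,-0.0063)
member 4 (2-3): L=1.1257, (cx,cy)=(0.4380,0.8990)
member 5 (2-4): L=1.1490, (cx,cy)=(1.0000,0.0000)
member 6 (3-4): L=1.2060, (cx,cy)=(0.5439,-0.8391)
solve A·x = −loads:
  F[0-1] = -175.4433 N (compression)
  F[0-2] = +80.4222 N (tension)
  F[1-2] = +174.5851 N (tension)
  F[1-3] = -183.0959 N (compression)
  F[2-3] = +178.6416 N (tension)
  F[2-4] = +104.8560 N (tension)
  F[3-4] = -192.7717 N (compression)
  Rx@0 = +12.8900 N
  Ry@0 = +148.5705 N
  Ry@4 = +161.7595 N

-192.772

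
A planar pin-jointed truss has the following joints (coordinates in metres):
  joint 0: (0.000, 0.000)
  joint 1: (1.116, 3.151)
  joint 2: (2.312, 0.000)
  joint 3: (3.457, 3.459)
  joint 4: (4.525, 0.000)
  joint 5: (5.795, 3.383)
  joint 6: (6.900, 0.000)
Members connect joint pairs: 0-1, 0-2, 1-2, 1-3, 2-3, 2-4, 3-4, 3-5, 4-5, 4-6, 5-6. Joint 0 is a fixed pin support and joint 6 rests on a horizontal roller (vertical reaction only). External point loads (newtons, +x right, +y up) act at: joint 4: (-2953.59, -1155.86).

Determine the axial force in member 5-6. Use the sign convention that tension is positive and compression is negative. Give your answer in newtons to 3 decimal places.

-797.421

N=7 nodes, M=11 members, R=3 reactions → 2N=14, M+R=14
member 0 (0-1): L=3.3428, (cx,cy)=(0.3339,0.9426)
member 1 (0-2): L=2.3120, (cx,cy)=(1.0000,0.0000)
member 2 (1-2): L=3.3703, (cx,cy)=(0.3549,-0.9349)
member 3 (1-3): L=2.3612, (cx,cy)=(0.9915,0.1304)
member 4 (2-3): L=3.6436, (cx,cy)=(0.3143,0.9493)
member 5 (2-4): L=2.2130, (cx,cy)=(1.0000,0.0000)
member 6 (3-4): L=3.6201, (cx,cy)=(0.2950,-0.9555)
member 7 (3-5): L=2.3392, (cx,cy)=(0.9995,-0.0325)
member 8 (4-5): L=3.6135, (cx,cy)=(0.3515,0.9362)
member 9 (4-6): L=2.3750, (cx,cy)=(1.0000,0.0000)
member 10 (5-6): L=3.5589, (cx,cy)=(0.3105,-0.9506)
solve A·x = −loads:
  F[0-1] = -422.0663 N (compression)
  F[0-2] = -2812.6820 N (compression)
  F[1-2] = +386.4186 N (tension)
  F[1-3] = -280.4285 N (compression)
  F[2-3] = -380.5489 N (compression)
  F[2-4] = -2555.9697 N (compression)
  F[3-4] = +434.2687 N (tension)
  F[3-5] = -526.0148 N (compression)
  F[4-5] = +791.4085 N (tension)
  F[4-6] = +247.5911 N (tension)
  F[5-6] = -797.4208 N (compression)
  Rx@0 = +2953.5900 N
  Ry@0 = +397.8504 N
  Ry@6 = +758.0096 N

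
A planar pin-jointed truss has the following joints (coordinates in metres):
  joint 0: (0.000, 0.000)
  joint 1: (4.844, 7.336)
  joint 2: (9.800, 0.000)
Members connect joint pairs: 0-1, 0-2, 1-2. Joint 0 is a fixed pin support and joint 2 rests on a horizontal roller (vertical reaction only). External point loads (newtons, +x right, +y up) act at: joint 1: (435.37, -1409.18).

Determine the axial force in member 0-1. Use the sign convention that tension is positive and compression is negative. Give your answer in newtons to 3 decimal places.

N=3 nodes, M=3 members, R=3 reactions → 2N=6, M+R=6
member 0 (0-1): L=8.7910, (cx,cy)=(0.5510,0.8345)
member 1 (0-2): L=9.8000, (cx,cy)=(1.0000,0.0000)
member 2 (1-2): L=8.8532, (cx,cy)=(0.5598,-0.8286)
solve A·x = −loads:
  F[0-1] = -463.4398 N (compression)
  F[0-2] = +690.7345 N (tension)
  F[1-2] = -1233.8979 N (compression)
  Rx@0 = -435.3700 N
  Ry@0 = +386.7369 N
  Ry@2 = +1022.4431 N

-463.440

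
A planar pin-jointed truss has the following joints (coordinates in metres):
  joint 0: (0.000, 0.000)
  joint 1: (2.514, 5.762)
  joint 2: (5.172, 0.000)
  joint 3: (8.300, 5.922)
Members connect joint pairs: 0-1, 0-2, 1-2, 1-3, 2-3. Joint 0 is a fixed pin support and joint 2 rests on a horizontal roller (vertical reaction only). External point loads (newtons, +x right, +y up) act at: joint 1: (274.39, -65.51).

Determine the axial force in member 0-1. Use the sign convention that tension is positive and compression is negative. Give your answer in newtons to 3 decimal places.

296.789

N=4 nodes, M=5 members, R=3 reactions → 2N=8, M+R=8
member 0 (0-1): L=6.2866, (cx,cy)=(0.3999,0.9166)
member 1 (0-2): L=5.1720, (cx,cy)=(1.0000,0.0000)
member 2 (1-2): L=6.3455, (cx,cy)=(0.4189,-0.9080)
member 3 (1-3): L=5.7882, (cx,cy)=(0.9996,0.0276)
member 4 (2-3): L=6.6973, (cx,cy)=(0.4671,0.8842)
solve A·x = −loads:
  F[0-1] = +296.7888 N (tension)
  F[0-2] = +155.7039 N (tension)
  F[1-2] = -371.7164 N (compression)
  F[1-3] = -0.0000 N (compression)
  F[2-3] = -0.0000 N (compression)
  Rx@0 = -274.3900 N
  Ry@0 = -272.0243 N
  Ry@2 = +337.5343 N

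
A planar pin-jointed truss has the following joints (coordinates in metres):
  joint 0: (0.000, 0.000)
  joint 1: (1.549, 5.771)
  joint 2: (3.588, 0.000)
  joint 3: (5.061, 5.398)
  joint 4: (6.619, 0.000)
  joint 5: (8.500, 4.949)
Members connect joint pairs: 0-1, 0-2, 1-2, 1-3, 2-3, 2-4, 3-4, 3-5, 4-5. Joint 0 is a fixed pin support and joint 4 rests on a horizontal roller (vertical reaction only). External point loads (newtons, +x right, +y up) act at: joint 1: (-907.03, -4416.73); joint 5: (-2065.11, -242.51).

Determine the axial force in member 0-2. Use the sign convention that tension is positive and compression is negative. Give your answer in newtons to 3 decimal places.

N=6 nodes, M=9 members, R=3 reactions → 2N=12, M+R=12
member 0 (0-1): L=5.9753, (cx,cy)=(0.2592,0.9658)
member 1 (0-2): L=3.5880, (cx,cy)=(1.0000,0.0000)
member 2 (1-2): L=6.1206, (cx,cy)=(0.3331,-0.9429)
member 3 (1-3): L=3.5318, (cx,cy)=(0.9944,-0.1056)
member 4 (2-3): L=5.5954, (cx,cy)=(0.2633,0.9647)
member 5 (2-4): L=3.0310, (cx,cy)=(1.0000,0.0000)
member 6 (3-4): L=5.6183, (cx,cy)=(0.2773,-0.9608)
member 7 (3-5): L=3.4682, (cx,cy)=(0.9916,-0.1295)
member 8 (4-5): L=5.2944, (cx,cy)=(0.3553,0.9348)
solve A·x = −loads:
  F[0-1] = -5849.0492 N (compression)
  F[0-2] = -1455.8607 N (compression)
  F[1-2] = +1429.2845 N (tension)
  F[1-3] = -1091.5004 N (compression)
  F[2-3] = -1396.9157 N (compression)
  F[2-4] = -611.9711 N (compression)
  F[3-4] = +1538.0976 N (tension)
  F[3-5] = -1895.6154 N (compression)
  F[4-5] = -521.9748 N (compression)
  Rx@0 = +2972.1400 N
  Ry@0 = +5649.0949 N
  Ry@4 = -989.8549 N

-1455.861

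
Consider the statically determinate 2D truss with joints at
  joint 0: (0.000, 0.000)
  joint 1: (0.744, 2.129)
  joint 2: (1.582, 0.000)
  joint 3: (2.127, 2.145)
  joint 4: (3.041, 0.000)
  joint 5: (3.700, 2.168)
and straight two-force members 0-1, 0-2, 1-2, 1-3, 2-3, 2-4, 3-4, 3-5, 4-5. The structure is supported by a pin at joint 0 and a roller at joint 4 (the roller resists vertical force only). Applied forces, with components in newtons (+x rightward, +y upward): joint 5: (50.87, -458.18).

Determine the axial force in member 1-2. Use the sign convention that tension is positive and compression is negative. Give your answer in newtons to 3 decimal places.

N=6 nodes, M=9 members, R=3 reactions → 2N=12, M+R=12
member 0 (0-1): L=2.2553, (cx,cy)=(0.3299,0.9440)
member 1 (0-2): L=1.5820, (cx,cy)=(1.0000,0.0000)
member 2 (1-2): L=2.2880, (cx,cy)=(0.3663,-0.9305)
member 3 (1-3): L=1.3831, (cx,cy)=(0.9999,0.0116)
member 4 (2-3): L=2.2132, (cx,cy)=(0.2463,0.9692)
member 5 (2-4): L=1.4590, (cx,cy)=(1.0000,0.0000)
member 6 (3-4): L=2.3316, (cx,cy)=(0.3920,-0.9200)
member 7 (3-5): L=1.5732, (cx,cy)=(0.9999,0.0146)
member 8 (4-5): L=2.2659, (cx,cy)=(0.2908,0.9568)
solve A·x = −loads:
  F[0-1] = +143.5952 N (tension)
  F[0-2] = +3.4985 N (tension)
  F[1-2] = -144.4326 N (compression)
  F[1-3] = +100.2782 N (tension)
  F[2-3] = +138.6665 N (tension)
  F[2-4] = -83.5488 N (compression)
  F[3-4] = -144.3141 N (compression)
  F[3-5] = +191.0108 N (tension)
  F[4-5] = -481.7982 N (compression)
  Rx@0 = -50.8700 N
  Ry@0 = -135.5563 N
  Ry@4 = +593.7363 N

-144.433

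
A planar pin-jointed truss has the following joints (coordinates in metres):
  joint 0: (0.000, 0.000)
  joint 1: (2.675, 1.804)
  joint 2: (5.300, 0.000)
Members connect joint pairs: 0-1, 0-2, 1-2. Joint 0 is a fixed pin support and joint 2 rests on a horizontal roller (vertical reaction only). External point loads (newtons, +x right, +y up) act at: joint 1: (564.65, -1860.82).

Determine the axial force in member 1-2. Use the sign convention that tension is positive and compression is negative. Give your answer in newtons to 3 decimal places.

N=3 nodes, M=3 members, R=3 reactions → 2N=6, M+R=6
member 0 (0-1): L=3.2265, (cx,cy)=(0.8291,0.5591)
member 1 (0-2): L=5.3000, (cx,cy)=(1.0000,0.0000)
member 2 (1-2): L=3.1851, (cx,cy)=(0.8241,-0.5664)
solve A·x = −loads:
  F[0-1] = -1304.6029 N (compression)
  F[0-2] = +1646.2730 N (tension)
  F[1-2] = -1997.5583 N (compression)
  Rx@0 = -564.6500 N
  Ry@0 = +729.4385 N
  Ry@2 = +1131.3815 N

-1997.558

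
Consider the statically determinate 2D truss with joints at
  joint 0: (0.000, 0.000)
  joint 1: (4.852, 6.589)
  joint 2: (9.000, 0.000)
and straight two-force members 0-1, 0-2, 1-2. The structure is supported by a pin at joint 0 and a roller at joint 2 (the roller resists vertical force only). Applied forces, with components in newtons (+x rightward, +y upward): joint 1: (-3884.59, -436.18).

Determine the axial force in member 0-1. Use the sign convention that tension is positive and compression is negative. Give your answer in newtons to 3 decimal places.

N=3 nodes, M=3 members, R=3 reactions → 2N=6, M+R=6
member 0 (0-1): L=8.1827, (cx,cy)=(0.5930,0.8052)
member 1 (0-2): L=9.0000, (cx,cy)=(1.0000,0.0000)
member 2 (1-2): L=7.7859, (cx,cy)=(0.5328,-0.8463)
solve A·x = −loads:
  F[0-1] = -3781.4873 N (compression)
  F[0-2] = -1642.3298 N (compression)
  F[1-2] = +3082.7090 N (tension)
  Rx@0 = +3884.5900 N
  Ry@0 = +3044.9820 N
  Ry@2 = -2608.8020 N

-3781.487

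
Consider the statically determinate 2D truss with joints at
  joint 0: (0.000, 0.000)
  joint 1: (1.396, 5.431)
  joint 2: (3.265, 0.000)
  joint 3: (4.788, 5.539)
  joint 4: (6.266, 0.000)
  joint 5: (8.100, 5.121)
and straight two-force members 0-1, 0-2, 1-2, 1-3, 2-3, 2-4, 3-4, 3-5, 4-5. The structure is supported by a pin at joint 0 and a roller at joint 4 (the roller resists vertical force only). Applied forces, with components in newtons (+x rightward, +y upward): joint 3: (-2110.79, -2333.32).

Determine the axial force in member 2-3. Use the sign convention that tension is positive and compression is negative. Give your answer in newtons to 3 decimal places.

N=6 nodes, M=9 members, R=3 reactions → 2N=12, M+R=12
member 0 (0-1): L=5.6075, (cx,cy)=(0.2490,0.9685)
member 1 (0-2): L=3.2650, (cx,cy)=(1.0000,0.0000)
member 2 (1-2): L=5.7436, (cx,cy)=(0.3254,-0.9456)
member 3 (1-3): L=3.3937, (cx,cy)=(0.9995,0.0318)
member 4 (2-3): L=5.7446, (cx,cy)=(0.2651,0.9642)
member 5 (2-4): L=3.0010, (cx,cy)=(1.0000,0.0000)
member 6 (3-4): L=5.7328, (cx,cy)=(0.2578,-0.9662)
member 7 (3-5): L=3.3383, (cx,cy)=(0.9921,-0.1252)
member 8 (4-5): L=5.4395, (cx,cy)=(0.3372,0.9414)
solve A·x = −loads:
  F[0-1] = -2494.8103 N (compression)
  F[0-2] = -1489.7064 N (compression)
  F[1-2] = +2506.9577 N (tension)
  F[1-3] = -1437.5902 N (compression)
  F[2-3] = -2458.4914 N (compression)
  F[2-4] = -22.1325 N (compression)
  F[3-4] = +85.8465 N (tension)
  F[3-5] = +0.0000 N (tension)
  F[4-5] = -0.0000 N (compression)
  Rx@0 = +2110.7900 N
  Ry@0 = +2416.2644 N
  Ry@4 = -82.9444 N

-2458.491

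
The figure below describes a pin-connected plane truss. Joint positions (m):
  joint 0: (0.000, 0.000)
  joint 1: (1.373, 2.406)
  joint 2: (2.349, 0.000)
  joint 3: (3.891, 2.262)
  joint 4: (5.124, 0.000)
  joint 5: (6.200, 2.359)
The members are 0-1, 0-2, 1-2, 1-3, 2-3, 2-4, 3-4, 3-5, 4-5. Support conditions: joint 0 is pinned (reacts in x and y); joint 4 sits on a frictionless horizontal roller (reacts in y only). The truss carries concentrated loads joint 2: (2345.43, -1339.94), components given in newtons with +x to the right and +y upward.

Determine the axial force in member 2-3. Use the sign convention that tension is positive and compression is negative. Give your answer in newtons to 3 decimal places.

693.222

N=6 nodes, M=9 members, R=3 reactions → 2N=12, M+R=12
member 0 (0-1): L=2.7702, (cx,cy)=(0.4956,0.8685)
member 1 (0-2): L=2.3490, (cx,cy)=(1.0000,0.0000)
member 2 (1-2): L=2.5964, (cx,cy)=(0.3759,-0.9267)
member 3 (1-3): L=2.5221, (cx,cy)=(0.9984,-0.0571)
member 4 (2-3): L=2.7376, (cx,cy)=(0.5633,0.8263)
member 5 (2-4): L=2.7750, (cx,cy)=(1.0000,0.0000)
member 6 (3-4): L=2.5762, (cx,cy)=(0.4786,-0.8780)
member 7 (3-5): L=2.3110, (cx,cy)=(0.9991,0.0420)
member 8 (4-5): L=2.5928, (cx,cy)=(0.4150,0.9098)
solve A·x = −loads:
  F[0-1] = -835.5136 N (compression)
  F[0-2] = +2759.5385 N (tension)
  F[1-2] = +827.8650 N (tension)
  F[1-3] = -726.4895 N (compression)
  F[2-3] = +693.2219 N (tension)
  F[2-4] = +334.8341 N (tension)
  F[3-4] = -699.6009 N (compression)
  F[3-5] = -0.0000 N (tension)
  F[4-5] = +0.0000 N (tension)
  Rx@0 = -2345.4300 N
  Ry@0 = +725.6701 N
  Ry@4 = +614.2699 N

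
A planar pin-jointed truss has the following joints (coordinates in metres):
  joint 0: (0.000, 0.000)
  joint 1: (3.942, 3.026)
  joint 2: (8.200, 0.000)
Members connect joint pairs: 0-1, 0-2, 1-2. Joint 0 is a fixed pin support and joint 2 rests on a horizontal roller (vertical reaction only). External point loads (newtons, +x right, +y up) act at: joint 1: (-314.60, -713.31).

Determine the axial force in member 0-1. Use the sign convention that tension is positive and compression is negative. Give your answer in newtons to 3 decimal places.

N=3 nodes, M=3 members, R=3 reactions → 2N=6, M+R=6
member 0 (0-1): L=4.9695, (cx,cy)=(0.7932,0.6089)
member 1 (0-2): L=8.2000, (cx,cy)=(1.0000,0.0000)
member 2 (1-2): L=5.2237, (cx,cy)=(0.8151,-0.5793)
solve A·x = −loads:
  F[0-1] = -798.9554 N (compression)
  F[0-2] = +319.1610 N (tension)
  F[1-2] = -391.5470 N (compression)
  Rx@0 = +314.6000 N
  Ry@0 = +486.4943 N
  Ry@2 = +226.8157 N

-798.955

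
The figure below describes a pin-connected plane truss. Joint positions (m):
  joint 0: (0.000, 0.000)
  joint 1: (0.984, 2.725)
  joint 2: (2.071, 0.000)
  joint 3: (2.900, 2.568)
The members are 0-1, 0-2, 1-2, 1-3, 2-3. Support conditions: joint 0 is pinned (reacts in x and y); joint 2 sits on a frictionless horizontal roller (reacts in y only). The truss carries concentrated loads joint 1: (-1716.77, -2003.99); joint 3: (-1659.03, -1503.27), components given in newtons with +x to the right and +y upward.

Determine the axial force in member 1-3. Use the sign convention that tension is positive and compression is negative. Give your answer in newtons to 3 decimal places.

-1147.330

N=4 nodes, M=5 members, R=3 reactions → 2N=8, M+R=8
member 0 (0-1): L=2.8972, (cx,cy)=(0.3396,0.9406)
member 1 (0-2): L=2.0710, (cx,cy)=(1.0000,0.0000)
member 2 (1-2): L=2.9338, (cx,cy)=(0.3705,-0.9288)
member 3 (1-3): L=1.9224, (cx,cy)=(0.9967,-0.0817)
member 4 (2-3): L=2.6985, (cx,cy)=(0.3072,0.9516)
solve A·x = −loads:
  F[0-1] = -5067.3786 N (compression)
  F[0-2] = -1654.7359 N (compression)
  F[1-2] = +3074.6978 N (tension)
  F[1-3] = -1147.3298 N (compression)
  F[2-3] = -1678.1201 N (compression)
  Rx@0 = +3375.8000 N
  Ry@0 = +4766.1582 N
  Ry@2 = -1258.8982 N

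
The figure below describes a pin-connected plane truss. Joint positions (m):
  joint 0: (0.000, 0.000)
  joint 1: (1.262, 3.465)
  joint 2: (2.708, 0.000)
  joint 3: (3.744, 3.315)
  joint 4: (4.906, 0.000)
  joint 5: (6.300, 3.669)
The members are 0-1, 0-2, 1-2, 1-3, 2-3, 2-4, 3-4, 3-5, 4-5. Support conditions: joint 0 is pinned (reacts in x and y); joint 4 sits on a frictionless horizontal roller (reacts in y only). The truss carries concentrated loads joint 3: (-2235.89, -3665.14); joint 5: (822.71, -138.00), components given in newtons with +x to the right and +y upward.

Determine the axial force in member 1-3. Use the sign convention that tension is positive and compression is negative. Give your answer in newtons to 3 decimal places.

N=6 nodes, M=9 members, R=3 reactions → 2N=12, M+R=12
member 0 (0-1): L=3.6877, (cx,cy)=(0.3422,0.9396)
member 1 (0-2): L=2.7080, (cx,cy)=(1.0000,0.0000)
member 2 (1-2): L=3.7546, (cx,cy)=(0.3851,-0.9229)
member 3 (1-3): L=2.4865, (cx,cy)=(0.9982,-0.0603)
member 4 (2-3): L=3.4731, (cx,cy)=(0.2983,0.9545)
member 5 (2-4): L=2.1980, (cx,cy)=(1.0000,0.0000)
member 6 (3-4): L=3.5128, (cx,cy)=(0.3308,-0.9437)
member 7 (3-5): L=2.5804, (cx,cy)=(0.9905,0.1372)
member 8 (4-5): L=3.9249, (cx,cy)=(0.3552,0.9348)
solve A·x = −loads:
  F[0-1] = -1835.2262 N (compression)
  F[0-2] = -785.1252 N (compression)
  F[1-2] = +1959.0840 N (tension)
  F[1-3] = -1385.0714 N (compression)
  F[2-3] = -1894.2019 N (compression)
  F[2-4] = +534.3930 N (tension)
  F[3-4] = -1920.9321 N (compression)
  F[3-5] = +932.5676 N (tension)
  F[4-5] = -284.4850 N (compression)
  Rx@0 = +1413.1800 N
  Ry@0 = +1724.4136 N
  Ry@4 = +2078.7264 N

-1385.071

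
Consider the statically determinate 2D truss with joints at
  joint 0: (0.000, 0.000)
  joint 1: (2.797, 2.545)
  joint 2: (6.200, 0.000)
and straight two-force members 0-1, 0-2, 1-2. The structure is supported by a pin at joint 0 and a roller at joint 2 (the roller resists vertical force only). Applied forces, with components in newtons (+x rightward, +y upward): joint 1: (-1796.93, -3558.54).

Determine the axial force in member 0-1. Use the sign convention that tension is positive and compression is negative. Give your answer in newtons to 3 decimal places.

-3998.192

N=3 nodes, M=3 members, R=3 reactions → 2N=6, M+R=6
member 0 (0-1): L=3.7816, (cx,cy)=(0.7396,0.6730)
member 1 (0-2): L=6.2000, (cx,cy)=(1.0000,0.0000)
member 2 (1-2): L=4.2494, (cx,cy)=(0.8008,-0.5989)
solve A·x = −loads:
  F[0-1] = -3998.1916 N (compression)
  F[0-2] = +1160.2959 N (tension)
  F[1-2] = -1448.8880 N (compression)
  Rx@0 = +1796.9300 N
  Ry@0 = +2690.7901 N
  Ry@2 = +867.7499 N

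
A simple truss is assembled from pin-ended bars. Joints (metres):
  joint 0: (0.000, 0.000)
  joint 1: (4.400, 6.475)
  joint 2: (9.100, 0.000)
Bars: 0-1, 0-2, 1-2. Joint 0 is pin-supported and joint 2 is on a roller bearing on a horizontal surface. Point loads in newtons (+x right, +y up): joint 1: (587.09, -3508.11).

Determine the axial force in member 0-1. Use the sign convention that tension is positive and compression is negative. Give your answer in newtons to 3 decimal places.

N=3 nodes, M=3 members, R=3 reactions → 2N=6, M+R=6
member 0 (0-1): L=7.8285, (cx,cy)=(0.5620,0.8271)
member 1 (0-2): L=9.1000, (cx,cy)=(1.0000,0.0000)
member 2 (1-2): L=8.0010, (cx,cy)=(0.5874,-0.8093)
solve A·x = −loads:
  F[0-1] = -1685.5713 N (compression)
  F[0-2] = +1534.4619 N (tension)
  F[1-2] = -2612.1689 N (compression)
  Rx@0 = -587.0900 N
  Ry@0 = +1394.1439 N
  Ry@2 = +2113.9661 N

-1685.571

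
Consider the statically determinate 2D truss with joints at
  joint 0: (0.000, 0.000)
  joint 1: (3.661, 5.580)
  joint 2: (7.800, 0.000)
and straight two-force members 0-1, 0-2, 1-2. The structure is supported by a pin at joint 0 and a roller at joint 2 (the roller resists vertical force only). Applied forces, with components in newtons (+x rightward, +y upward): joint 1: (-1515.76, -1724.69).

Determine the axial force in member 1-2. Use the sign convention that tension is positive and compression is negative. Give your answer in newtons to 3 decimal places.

N=3 nodes, M=3 members, R=3 reactions → 2N=6, M+R=6
member 0 (0-1): L=6.6738, (cx,cy)=(0.5486,0.8361)
member 1 (0-2): L=7.8000, (cx,cy)=(1.0000,0.0000)
member 2 (1-2): L=6.9475, (cx,cy)=(0.5958,-0.8032)
solve A·x = −loads:
  F[0-1] = -2391.4884 N (compression)
  F[0-2] = -203.8737 N (compression)
  F[1-2] = +342.2111 N (tension)
  Rx@0 = +1515.7600 N
  Ry@0 = +1999.5427 N
  Ry@2 = -274.8527 N

342.211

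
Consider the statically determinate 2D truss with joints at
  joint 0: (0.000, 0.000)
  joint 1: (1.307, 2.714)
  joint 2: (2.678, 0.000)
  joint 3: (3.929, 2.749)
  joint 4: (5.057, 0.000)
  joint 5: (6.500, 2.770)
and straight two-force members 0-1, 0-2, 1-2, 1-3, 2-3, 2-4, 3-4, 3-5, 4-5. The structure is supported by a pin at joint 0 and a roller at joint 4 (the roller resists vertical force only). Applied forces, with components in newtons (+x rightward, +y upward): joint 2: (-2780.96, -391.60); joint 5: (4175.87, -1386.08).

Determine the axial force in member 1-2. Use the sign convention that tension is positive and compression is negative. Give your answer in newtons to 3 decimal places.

N=6 nodes, M=9 members, R=3 reactions → 2N=12, M+R=12
member 0 (0-1): L=3.0123, (cx,cy)=(0.4339,0.9010)
member 1 (0-2): L=2.6780, (cx,cy)=(1.0000,0.0000)
member 2 (1-2): L=3.0406, (cx,cy)=(0.4509,-0.8926)
member 3 (1-3): L=2.6222, (cx,cy)=(0.9999,0.0133)
member 4 (2-3): L=3.0203, (cx,cy)=(0.4142,0.9102)
member 5 (2-4): L=2.3790, (cx,cy)=(1.0000,0.0000)
member 6 (3-4): L=2.9714, (cx,cy)=(0.3796,-0.9251)
member 7 (3-5): L=2.5711, (cx,cy)=(1.0000,0.0082)
member 8 (4-5): L=3.1233, (cx,cy)=(0.4620,0.8869)
solve A·x = −loads:
  F[0-1] = +2773.2913 N (tension)
  F[0-2] = +191.6191 N (tension)
  F[1-2] = -2762.7351 N (compression)
  F[1-3] = +2449.2076 N (tension)
  F[2-3] = +3139.5336 N (tension)
  F[2-4] = +426.4793 N (tension)
  F[3-4] = -3080.6753 N (compression)
  F[3-5] = +4919.0267 N (tension)
  F[4-5] = -1608.1816 N (compression)
  Rx@0 = -1394.9100 N
  Ry@0 = -2498.6468 N
  Ry@4 = +4276.3268 N

-2762.735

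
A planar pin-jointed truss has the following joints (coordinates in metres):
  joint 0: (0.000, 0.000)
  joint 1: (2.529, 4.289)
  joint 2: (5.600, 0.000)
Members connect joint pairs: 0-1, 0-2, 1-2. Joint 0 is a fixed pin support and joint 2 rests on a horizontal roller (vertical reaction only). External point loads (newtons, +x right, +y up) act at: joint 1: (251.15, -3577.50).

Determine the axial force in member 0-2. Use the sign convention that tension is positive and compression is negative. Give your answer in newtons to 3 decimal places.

N=3 nodes, M=3 members, R=3 reactions → 2N=6, M+R=6
member 0 (0-1): L=4.9791, (cx,cy)=(0.5079,0.8614)
member 1 (0-2): L=5.6000, (cx,cy)=(1.0000,0.0000)
member 2 (1-2): L=5.2751, (cx,cy)=(0.5822,-0.8131)
solve A·x = −loads:
  F[0-1] = -2054.2343 N (compression)
  F[0-2] = +1294.5447 N (tension)
  F[1-2] = -2223.6529 N (compression)
  Rx@0 = -251.1500 N
  Ry@0 = +1769.5215 N
  Ry@2 = +1807.9785 N

1294.545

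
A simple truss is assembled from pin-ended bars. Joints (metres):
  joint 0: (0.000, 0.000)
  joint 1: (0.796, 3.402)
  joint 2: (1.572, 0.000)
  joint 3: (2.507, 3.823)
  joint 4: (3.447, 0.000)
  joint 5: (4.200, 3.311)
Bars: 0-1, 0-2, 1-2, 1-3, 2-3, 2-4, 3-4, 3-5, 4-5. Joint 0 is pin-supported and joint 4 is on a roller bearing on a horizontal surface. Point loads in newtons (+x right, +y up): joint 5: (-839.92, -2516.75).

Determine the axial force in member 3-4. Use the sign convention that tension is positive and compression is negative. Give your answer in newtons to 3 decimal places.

N=6 nodes, M=9 members, R=3 reactions → 2N=12, M+R=12
member 0 (0-1): L=3.4939, (cx,cy)=(0.2278,0.9737)
member 1 (0-2): L=1.5720, (cx,cy)=(1.0000,0.0000)
member 2 (1-2): L=3.4894, (cx,cy)=(0.2224,-0.9750)
member 3 (1-3): L=1.7620, (cx,cy)=(0.9710,0.2389)
member 4 (2-3): L=3.9357, (cx,cy)=(0.2376,0.9714)
member 5 (2-4): L=1.8750, (cx,cy)=(1.0000,0.0000)
member 6 (3-4): L=3.9369, (cx,cy)=(0.2388,-0.9711)
member 7 (3-5): L=1.7687, (cx,cy)=(0.9572,-0.2895)
member 8 (4-5): L=3.3955, (cx,cy)=(0.2218,0.9751)
solve A·x = −loads:
  F[0-1] = -263.9363 N (compression)
  F[0-2] = -779.7883 N (compression)
  F[1-2] = +235.2187 N (tension)
  F[1-3] = -115.7955 N (compression)
  F[2-3] = -236.0874 N (compression)
  F[2-4] = -671.3909 N (compression)
  F[3-4] = +342.6111 N (tension)
  F[3-5] = -261.5311 N (compression)
  F[4-5] = -2658.6542 N (compression)
  Rx@0 = +839.9200 N
  Ry@0 = +256.9952 N
  Ry@4 = +2259.7548 N

342.611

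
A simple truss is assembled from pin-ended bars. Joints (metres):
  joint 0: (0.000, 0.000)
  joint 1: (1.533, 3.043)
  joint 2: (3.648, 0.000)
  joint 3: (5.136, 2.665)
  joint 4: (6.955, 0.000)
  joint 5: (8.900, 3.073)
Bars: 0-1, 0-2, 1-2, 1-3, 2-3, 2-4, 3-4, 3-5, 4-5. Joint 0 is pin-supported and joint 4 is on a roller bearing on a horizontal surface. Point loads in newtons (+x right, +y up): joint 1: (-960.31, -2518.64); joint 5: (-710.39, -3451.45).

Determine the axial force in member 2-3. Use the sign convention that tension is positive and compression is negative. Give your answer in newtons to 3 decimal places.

N=6 nodes, M=9 members, R=3 reactions → 2N=12, M+R=12
member 0 (0-1): L=3.4073, (cx,cy)=(0.4499,0.8931)
member 1 (0-2): L=3.6480, (cx,cy)=(1.0000,0.0000)
member 2 (1-2): L=3.7058, (cx,cy)=(0.5707,-0.8211)
member 3 (1-3): L=3.6228, (cx,cy)=(0.9945,-0.1043)
member 4 (2-3): L=3.0523, (cx,cy)=(0.4875,0.8731)
member 5 (2-4): L=3.3070, (cx,cy)=(1.0000,0.0000)
member 6 (3-4): L=3.2266, (cx,cy)=(0.5638,-0.8259)
member 7 (3-5): L=3.7860, (cx,cy)=(0.9942,0.1078)
member 8 (4-5): L=3.6368, (cx,cy)=(0.5348,0.8450)
solve A·x = −loads:
  F[0-1] = -1939.7231 N (compression)
  F[0-2] = -797.9960 N (compression)
  F[1-2] = -1044.9922 N (compression)
  F[1-3] = +687.7626 N (tension)
  F[2-3] = +982.7821 N (tension)
  F[2-4] = -1873.5104 N (compression)
  F[3-4] = -744.3169 N (compression)
  F[3-5] = +1592.0002 N (tension)
  F[4-5] = -4287.7267 N (compression)
  Rx@0 = +1670.7000 N
  Ry@0 = +1732.3145 N
  Ry@4 = +4237.7755 N

982.782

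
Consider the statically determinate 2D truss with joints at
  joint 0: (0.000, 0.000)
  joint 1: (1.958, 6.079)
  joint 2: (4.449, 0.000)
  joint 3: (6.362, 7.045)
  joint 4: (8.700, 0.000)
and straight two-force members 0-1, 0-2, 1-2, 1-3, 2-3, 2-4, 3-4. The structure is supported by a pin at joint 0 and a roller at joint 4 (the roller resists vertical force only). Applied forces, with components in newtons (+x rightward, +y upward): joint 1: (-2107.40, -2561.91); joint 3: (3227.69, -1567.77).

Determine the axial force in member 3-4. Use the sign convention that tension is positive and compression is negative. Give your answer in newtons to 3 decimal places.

N=5 nodes, M=7 members, R=3 reactions → 2N=10, M+R=10
member 0 (0-1): L=6.3865, (cx,cy)=(0.3066,0.9518)
member 1 (0-2): L=4.4490, (cx,cy)=(1.0000,0.0000)
member 2 (1-2): L=6.5696, (cx,cy)=(0.3792,-0.9253)
member 3 (1-3): L=4.5087, (cx,cy)=(0.9768,0.2143)
member 4 (2-3): L=7.3001, (cx,cy)=(0.2621,0.9651)
member 5 (2-4): L=4.2510, (cx,cy)=(1.0000,0.0000)
member 6 (3-4): L=7.4228, (cx,cy)=(0.3150,-0.9491)
solve A·x = −loads:
  F[0-1] = -1329.5003 N (compression)
  F[0-2] = +1527.8907 N (tension)
  F[1-2] = -915.8077 N (compression)
  F[1-3] = +2095.7141 N (tension)
  F[2-3] = +878.1071 N (tension)
  F[2-4] = +950.5331 N (tension)
  F[3-4] = -3017.8089 N (compression)
  Rx@0 = -1120.2900 N
  Ry@0 = +1265.4772 N
  Ry@4 = +2864.2028 N

-3017.809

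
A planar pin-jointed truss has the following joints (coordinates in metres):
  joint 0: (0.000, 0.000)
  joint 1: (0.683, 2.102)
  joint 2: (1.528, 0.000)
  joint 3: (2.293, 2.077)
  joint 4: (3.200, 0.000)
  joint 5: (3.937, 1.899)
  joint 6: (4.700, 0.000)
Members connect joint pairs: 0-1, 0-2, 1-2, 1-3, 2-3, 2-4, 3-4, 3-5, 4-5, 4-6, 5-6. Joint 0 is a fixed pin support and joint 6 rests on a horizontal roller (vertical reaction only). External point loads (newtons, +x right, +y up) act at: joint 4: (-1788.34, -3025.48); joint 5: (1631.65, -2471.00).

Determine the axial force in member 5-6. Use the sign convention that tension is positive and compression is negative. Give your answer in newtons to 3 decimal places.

N=7 nodes, M=11 members, R=3 reactions → 2N=14, M+R=14
member 0 (0-1): L=2.2102, (cx,cy)=(0.3090,0.9511)
member 1 (0-2): L=1.5280, (cx,cy)=(1.0000,0.0000)
member 2 (1-2): L=2.2655, (cx,cy)=(0.3730,-0.9278)
member 3 (1-3): L=1.6102, (cx,cy)=(0.9999,-0.0155)
member 4 (2-3): L=2.2134, (cx,cy)=(0.3456,0.9384)
member 5 (2-4): L=1.6720, (cx,cy)=(1.0000,0.0000)
member 6 (3-4): L=2.2664, (cx,cy)=(0.4002,-0.9164)
member 7 (3-5): L=1.6536, (cx,cy)=(0.9942,-0.1076)
member 8 (4-5): L=2.0370, (cx,cy)=(0.3618,0.9323)
member 9 (4-6): L=1.5000, (cx,cy)=(1.0000,0.0000)
member 10 (5-6): L=2.0466, (cx,cy)=(0.3728,-0.9279)
solve A·x = −loads:
  F[0-1] = -743.8756 N (compression)
  F[0-2] = +73.1859 N (tension)
  F[1-2] = +771.1510 N (tension)
  F[1-3] = -517.5686 N (compression)
  F[2-3] = -762.4910 N (compression)
  F[2-4] = +624.3496 N (tension)
  F[3-4] = +907.1475 N (tension)
  F[3-5] = -1150.7608 N (compression)
  F[4-5] = +2353.5905 N (tension)
  F[4-6] = +1924.1800 N (tension)
  F[5-6] = -5161.1166 N (compression)
  Rx@0 = +156.6900 N
  Ry@0 = +707.4659 N
  Ry@6 = +4789.0141 N

-5161.117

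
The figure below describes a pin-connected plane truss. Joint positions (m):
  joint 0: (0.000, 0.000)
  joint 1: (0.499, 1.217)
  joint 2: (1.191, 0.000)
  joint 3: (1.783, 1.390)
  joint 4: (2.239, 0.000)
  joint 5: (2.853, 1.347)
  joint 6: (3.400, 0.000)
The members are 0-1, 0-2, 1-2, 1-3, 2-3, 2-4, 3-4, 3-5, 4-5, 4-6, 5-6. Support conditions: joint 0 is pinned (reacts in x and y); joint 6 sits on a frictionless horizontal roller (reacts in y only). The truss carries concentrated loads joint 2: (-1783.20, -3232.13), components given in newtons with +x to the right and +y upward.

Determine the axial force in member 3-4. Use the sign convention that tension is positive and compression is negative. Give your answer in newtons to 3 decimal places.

N=7 nodes, M=11 members, R=3 reactions → 2N=14, M+R=14
member 0 (0-1): L=1.3153, (cx,cy)=(0.3794,0.9252)
member 1 (0-2): L=1.1910, (cx,cy)=(1.0000,0.0000)
member 2 (1-2): L=1.4000, (cx,cy)=(0.4943,-0.8693)
member 3 (1-3): L=1.2956, (cx,cy)=(0.9910,0.1335)
member 4 (2-3): L=1.5108, (cx,cy)=(0.3918,0.9200)
member 5 (2-4): L=1.0480, (cx,cy)=(1.0000,0.0000)
member 6 (3-4): L=1.4629, (cx,cy)=(0.3117,-0.9502)
member 7 (3-5): L=1.0709, (cx,cy)=(0.9992,-0.0402)
member 8 (4-5): L=1.4803, (cx,cy)=(0.4148,0.9099)
member 9 (4-6): L=1.1610, (cx,cy)=(1.0000,0.0000)
member 10 (5-6): L=1.4538, (cx,cy)=(0.3762,-0.9265)
solve A·x = −loads:
  F[0-1] = -2269.6003 N (compression)
  F[0-2] = -922.1753 N (compression)
  F[1-2] = +2119.8151 N (tension)
  F[1-3] = -1926.0797 N (compression)
  F[2-3] = +1510.1450 N (tension)
  F[2-4] = +1317.0943 N (tension)
  F[3-4] = -1151.0335 N (compression)
  F[3-5] = -959.0763 N (compression)
  F[4-5] = +1201.9487 N (tension)
  F[4-6] = +459.7708 N (tension)
  F[5-6] = -1221.9891 N (compression)
  Rx@0 = +1783.2000 N
  Ry@0 = +2099.9339 N
  Ry@6 = +1132.1961 N

-1151.033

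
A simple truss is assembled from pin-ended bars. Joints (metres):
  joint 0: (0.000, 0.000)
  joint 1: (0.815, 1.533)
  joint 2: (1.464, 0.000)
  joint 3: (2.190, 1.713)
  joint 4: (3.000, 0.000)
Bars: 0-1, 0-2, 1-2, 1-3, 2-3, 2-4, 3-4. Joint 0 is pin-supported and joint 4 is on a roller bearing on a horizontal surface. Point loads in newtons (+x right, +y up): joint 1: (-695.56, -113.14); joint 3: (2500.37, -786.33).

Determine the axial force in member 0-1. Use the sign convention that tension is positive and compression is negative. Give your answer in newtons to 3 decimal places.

880.623

N=5 nodes, M=7 members, R=3 reactions → 2N=10, M+R=10
member 0 (0-1): L=1.7362, (cx,cy)=(0.4694,0.8830)
member 1 (0-2): L=1.4640, (cx,cy)=(1.0000,0.0000)
member 2 (1-2): L=1.6647, (cx,cy)=(0.3899,-0.9209)
member 3 (1-3): L=1.3867, (cx,cy)=(0.9915,0.1298)
member 4 (2-3): L=1.8605, (cx,cy)=(0.3902,0.9207)
member 5 (2-4): L=1.5360, (cx,cy)=(1.0000,0.0000)
member 6 (3-4): L=1.8949, (cx,cy)=(0.4275,-0.9040)
solve A·x = −loads:
  F[0-1] = +880.6232 N (tension)
  F[0-2] = +1391.4262 N (tension)
  F[1-2] = -767.0826 N (compression)
  F[1-3] = +1420.0085 N (tension)
  F[2-3] = +767.2107 N (tension)
  F[2-4] = +792.9949 N (tension)
  F[3-4] = -1855.0729 N (compression)
  Rx@0 = -1804.8100 N
  Ry@0 = -777.5674 N
  Ry@4 = +1677.0374 N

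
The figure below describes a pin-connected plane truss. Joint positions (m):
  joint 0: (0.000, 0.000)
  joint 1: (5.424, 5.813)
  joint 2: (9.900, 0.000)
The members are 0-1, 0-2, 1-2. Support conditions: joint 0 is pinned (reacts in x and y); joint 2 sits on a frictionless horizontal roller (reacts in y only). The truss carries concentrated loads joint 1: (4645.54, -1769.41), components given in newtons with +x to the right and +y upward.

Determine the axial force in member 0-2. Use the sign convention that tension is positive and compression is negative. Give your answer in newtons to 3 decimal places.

2846.801

N=3 nodes, M=3 members, R=3 reactions → 2N=6, M+R=6
member 0 (0-1): L=7.9505, (cx,cy)=(0.6822,0.7311)
member 1 (0-2): L=9.9000, (cx,cy)=(1.0000,0.0000)
member 2 (1-2): L=7.3366, (cx,cy)=(0.6101,-0.7923)
solve A·x = −loads:
  F[0-1] = +2636.5986 N (tension)
  F[0-2] = +2846.8006 N (tension)
  F[1-2] = -4666.1768 N (compression)
  Rx@0 = -4645.5400 N
  Ry@0 = -1927.7419 N
  Ry@2 = +3697.1519 N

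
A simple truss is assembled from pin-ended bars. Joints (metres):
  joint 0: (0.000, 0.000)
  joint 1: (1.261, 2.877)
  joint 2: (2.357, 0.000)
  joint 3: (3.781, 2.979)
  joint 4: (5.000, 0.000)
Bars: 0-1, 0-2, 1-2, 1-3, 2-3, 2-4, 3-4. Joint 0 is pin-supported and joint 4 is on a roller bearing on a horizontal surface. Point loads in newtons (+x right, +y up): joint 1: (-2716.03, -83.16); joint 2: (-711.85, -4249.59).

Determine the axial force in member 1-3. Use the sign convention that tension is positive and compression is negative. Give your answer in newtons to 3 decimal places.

N=5 nodes, M=7 members, R=3 reactions → 2N=10, M+R=10
member 0 (0-1): L=3.1412, (cx,cy)=(0.4014,0.9159)
member 1 (0-2): L=2.3570, (cx,cy)=(1.0000,0.0000)
member 2 (1-2): L=3.0787, (cx,cy)=(0.3560,-0.9345)
member 3 (1-3): L=2.5221, (cx,cy)=(0.9992,0.0404)
member 4 (2-3): L=3.3019, (cx,cy)=(0.4313,0.9022)
member 5 (2-4): L=2.6430, (cx,cy)=(1.0000,0.0000)
member 6 (3-4): L=3.2188, (cx,cy)=(0.3787,-0.9255)
solve A·x = −loads:
  F[0-1] = -4226.8586 N (compression)
  F[0-2] = -1731.0640 N (compression)
  F[1-2] = +4035.6515 N (tension)
  F[1-3] = -417.8009 N (compression)
  F[2-3] = +530.1617 N (tension)
  F[2-4] = +188.8145 N (tension)
  F[3-4] = -498.5628 N (compression)
  Rx@0 = +3427.8800 N
  Ry@0 = +3871.3240 N
  Ry@4 = +461.4260 N

-417.801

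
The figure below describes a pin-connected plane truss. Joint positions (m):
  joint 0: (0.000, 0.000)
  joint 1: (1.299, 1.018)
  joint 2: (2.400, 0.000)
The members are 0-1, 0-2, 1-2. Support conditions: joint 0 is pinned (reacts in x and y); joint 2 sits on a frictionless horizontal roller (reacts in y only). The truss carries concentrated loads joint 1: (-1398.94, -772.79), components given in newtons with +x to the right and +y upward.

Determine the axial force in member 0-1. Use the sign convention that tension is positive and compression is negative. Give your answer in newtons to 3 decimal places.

N=3 nodes, M=3 members, R=3 reactions → 2N=6, M+R=6
member 0 (0-1): L=1.6504, (cx,cy)=(0.7871,0.6168)
member 1 (0-2): L=2.4000, (cx,cy)=(1.0000,0.0000)
member 2 (1-2): L=1.4995, (cx,cy)=(0.7342,-0.6789)
solve A·x = −loads:
  F[0-1] = -1536.7276 N (compression)
  F[0-2] = -189.3884 N (compression)
  F[1-2] = +257.9377 N (tension)
  Rx@0 = +1398.9400 N
  Ry@0 = +947.9011 N
  Ry@2 = -175.1111 N

-1536.728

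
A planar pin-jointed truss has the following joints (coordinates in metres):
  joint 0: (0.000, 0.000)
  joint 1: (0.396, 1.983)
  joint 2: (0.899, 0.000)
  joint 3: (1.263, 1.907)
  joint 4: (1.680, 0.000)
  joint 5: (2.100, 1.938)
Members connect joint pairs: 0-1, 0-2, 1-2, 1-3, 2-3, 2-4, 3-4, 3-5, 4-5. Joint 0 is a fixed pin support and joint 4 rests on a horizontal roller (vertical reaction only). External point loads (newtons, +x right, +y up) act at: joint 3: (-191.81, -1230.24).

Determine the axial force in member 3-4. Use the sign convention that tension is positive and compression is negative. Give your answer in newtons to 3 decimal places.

-723.859

N=6 nodes, M=9 members, R=3 reactions → 2N=12, M+R=12
member 0 (0-1): L=2.0222, (cx,cy)=(0.1958,0.9806)
member 1 (0-2): L=0.8990, (cx,cy)=(1.0000,0.0000)
member 2 (1-2): L=2.0458, (cx,cy)=(0.2459,-0.9693)
member 3 (1-3): L=0.8703, (cx,cy)=(0.9962,-0.0873)
member 4 (2-3): L=1.9414, (cx,cy)=(0.1875,0.9823)
member 5 (2-4): L=0.7810, (cx,cy)=(1.0000,0.0000)
member 6 (3-4): L=1.9521, (cx,cy)=(0.2136,-0.9769)
member 7 (3-5): L=0.8376, (cx,cy)=(0.9993,0.0370)
member 8 (4-5): L=1.9830, (cx,cy)=(0.2118,0.9773)
solve A·x = −loads:
  F[0-1] = -533.4185 N (compression)
  F[0-2] = -87.3502 N (compression)
  F[1-2] = +561.5900 N (tension)
  F[1-3] = -243.4677 N (compression)
  F[2-3] = -554.1784 N (compression)
  F[2-4] = +154.6311 N (tension)
  F[3-4] = -723.8587 N (compression)
  F[3-5] = +0.0000 N (tension)
  F[4-5] = -0.0000 N (compression)
  Rx@0 = +191.8100 N
  Ry@0 = +523.0903 N
  Ry@4 = +707.1497 N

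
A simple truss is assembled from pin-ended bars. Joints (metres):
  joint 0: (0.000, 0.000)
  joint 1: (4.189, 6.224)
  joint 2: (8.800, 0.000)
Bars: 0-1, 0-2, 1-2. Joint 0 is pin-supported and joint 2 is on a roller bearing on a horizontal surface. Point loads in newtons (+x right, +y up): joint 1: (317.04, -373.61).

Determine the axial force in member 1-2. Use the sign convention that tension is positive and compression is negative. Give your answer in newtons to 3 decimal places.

-500.400

N=3 nodes, M=3 members, R=3 reactions → 2N=6, M+R=6
member 0 (0-1): L=7.5024, (cx,cy)=(0.5584,0.8296)
member 1 (0-2): L=8.8000, (cx,cy)=(1.0000,0.0000)
member 2 (1-2): L=7.7459, (cx,cy)=(0.5953,-0.8035)
solve A·x = −loads:
  F[0-1] = +34.3184 N (tension)
  F[0-2] = +297.8782 N (tension)
  F[1-2] = -500.4000 N (compression)
  Rx@0 = -317.0400 N
  Ry@0 = -28.4706 N
  Ry@2 = +402.0806 N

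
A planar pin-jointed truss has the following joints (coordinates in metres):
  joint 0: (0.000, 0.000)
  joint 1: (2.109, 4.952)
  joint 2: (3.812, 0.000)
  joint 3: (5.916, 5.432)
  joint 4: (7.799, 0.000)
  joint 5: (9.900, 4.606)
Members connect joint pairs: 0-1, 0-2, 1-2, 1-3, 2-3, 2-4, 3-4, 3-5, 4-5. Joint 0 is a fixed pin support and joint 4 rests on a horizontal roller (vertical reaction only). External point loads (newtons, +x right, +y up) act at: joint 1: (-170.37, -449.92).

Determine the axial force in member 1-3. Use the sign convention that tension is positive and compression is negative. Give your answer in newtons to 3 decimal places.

N=6 nodes, M=9 members, R=3 reactions → 2N=12, M+R=12
member 0 (0-1): L=5.3824, (cx,cy)=(0.3918,0.9200)
member 1 (0-2): L=3.8120, (cx,cy)=(1.0000,0.0000)
member 2 (1-2): L=5.2367, (cx,cy)=(0.3252,-0.9456)
member 3 (1-3): L=3.8371, (cx,cy)=(0.9921,0.1251)
member 4 (2-3): L=5.8252, (cx,cy)=(0.3612,0.9325)
member 5 (2-4): L=3.9870, (cx,cy)=(1.0000,0.0000)
member 6 (3-4): L=5.7491, (cx,cy)=(0.3275,-0.9448)
member 7 (3-5): L=4.0687, (cx,cy)=(0.9792,-0.2030)
member 8 (4-5): L=5.0626, (cx,cy)=(0.4150,0.9098)
solve A·x = −loads:
  F[0-1] = -474.3616 N (compression)
  F[0-2] = +15.5005 N (tension)
  F[1-2] = -15.6535 N (compression)
  F[1-3] = -10.4923 N (compression)
  F[2-3] = +15.8742 N (tension)
  F[2-4] = +4.6763 N (tension)
  F[3-4] = -14.2776 N (compression)
  F[3-5] = +0.0000 N (tension)
  F[4-5] = -0.0000 N (compression)
  Rx@0 = +170.3700 N
  Ry@0 = +436.4299 N
  Ry@4 = +13.4901 N

-10.492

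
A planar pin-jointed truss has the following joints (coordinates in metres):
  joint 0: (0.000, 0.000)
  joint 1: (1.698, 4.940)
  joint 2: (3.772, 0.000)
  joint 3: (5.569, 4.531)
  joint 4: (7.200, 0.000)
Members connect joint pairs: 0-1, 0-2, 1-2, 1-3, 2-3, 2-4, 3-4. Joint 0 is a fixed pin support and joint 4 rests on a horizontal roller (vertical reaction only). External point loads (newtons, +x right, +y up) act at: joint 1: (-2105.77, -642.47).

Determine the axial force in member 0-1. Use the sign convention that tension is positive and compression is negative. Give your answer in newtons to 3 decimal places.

-2046.906

N=5 nodes, M=7 members, R=3 reactions → 2N=10, M+R=10
member 0 (0-1): L=5.2237, (cx,cy)=(0.3251,0.9457)
member 1 (0-2): L=3.7720, (cx,cy)=(1.0000,0.0000)
member 2 (1-2): L=5.3577, (cx,cy)=(0.3871,-0.9220)
member 3 (1-3): L=3.8925, (cx,cy)=(0.9945,-0.1051)
member 4 (2-3): L=4.8743, (cx,cy)=(0.3687,0.9296)
member 5 (2-4): L=3.4280, (cx,cy)=(1.0000,0.0000)
member 6 (3-4): L=4.8156, (cx,cy)=(0.3387,-0.9409)
solve A·x = −loads:
  F[0-1] = -2046.9057 N (compression)
  F[0-2] = -1440.4062 N (compression)
  F[1-2] = +1295.0194 N (tension)
  F[1-3] = +944.3242 N (tension)
  F[2-3] = -1284.5335 N (compression)
  F[2-4] = -465.5338 N (compression)
  F[3-4] = +1374.5128 N (tension)
  Rx@0 = +2105.7700 N
  Ry@0 = +1935.7464 N
  Ry@4 = -1293.2764 N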